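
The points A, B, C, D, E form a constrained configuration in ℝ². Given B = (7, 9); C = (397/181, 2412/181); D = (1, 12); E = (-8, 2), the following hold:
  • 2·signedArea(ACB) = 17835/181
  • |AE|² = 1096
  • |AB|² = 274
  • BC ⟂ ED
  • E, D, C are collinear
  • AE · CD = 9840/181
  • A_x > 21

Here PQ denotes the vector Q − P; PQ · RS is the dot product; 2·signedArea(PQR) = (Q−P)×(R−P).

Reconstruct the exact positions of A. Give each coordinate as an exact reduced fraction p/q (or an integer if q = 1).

1. A_x = 22  [line 216/181·x + 240/181·y + -8592/181 = 0 ∩ |AE|² = 1096]
2. A_y = 16  [line 216/181·x + 240/181·y + -8592/181 = 0 ∩ |AE|² = 1096]
   → A = (22, 16)

A = (22, 16)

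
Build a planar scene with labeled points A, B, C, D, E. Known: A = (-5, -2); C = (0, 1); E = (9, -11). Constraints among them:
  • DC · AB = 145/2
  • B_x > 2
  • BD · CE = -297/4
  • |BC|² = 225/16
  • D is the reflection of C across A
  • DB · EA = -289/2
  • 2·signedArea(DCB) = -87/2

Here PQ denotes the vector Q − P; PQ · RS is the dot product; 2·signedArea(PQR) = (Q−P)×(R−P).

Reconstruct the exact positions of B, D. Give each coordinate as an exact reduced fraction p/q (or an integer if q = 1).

B = (9/4, -2)
D = (-10, -5)

1. D_x = -10  [D is the reflection of C across A]
2. D_y = -5  [D is the reflection of C across A]
   → D = (-10, -5)
3. B_x = 9/4  [BD · CE = -297/4 ∩ 2·signedArea(DCB) = -87/2]
4. B_y = -2  [BD · CE = -297/4 ∩ 2·signedArea(DCB) = -87/2]
   → B = (9/4, -2)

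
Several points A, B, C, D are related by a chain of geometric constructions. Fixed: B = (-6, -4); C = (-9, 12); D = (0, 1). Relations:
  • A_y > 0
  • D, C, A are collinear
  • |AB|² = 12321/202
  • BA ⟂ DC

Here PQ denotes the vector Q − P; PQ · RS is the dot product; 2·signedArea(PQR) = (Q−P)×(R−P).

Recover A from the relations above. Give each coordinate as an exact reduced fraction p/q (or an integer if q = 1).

A = (9/202, 191/202)

1. A_x = 9/202  [D, C, A are collinear ∩ BA ⟂ DC]
2. A_y = 191/202  [D, C, A are collinear ∩ BA ⟂ DC]
   → A = (9/202, 191/202)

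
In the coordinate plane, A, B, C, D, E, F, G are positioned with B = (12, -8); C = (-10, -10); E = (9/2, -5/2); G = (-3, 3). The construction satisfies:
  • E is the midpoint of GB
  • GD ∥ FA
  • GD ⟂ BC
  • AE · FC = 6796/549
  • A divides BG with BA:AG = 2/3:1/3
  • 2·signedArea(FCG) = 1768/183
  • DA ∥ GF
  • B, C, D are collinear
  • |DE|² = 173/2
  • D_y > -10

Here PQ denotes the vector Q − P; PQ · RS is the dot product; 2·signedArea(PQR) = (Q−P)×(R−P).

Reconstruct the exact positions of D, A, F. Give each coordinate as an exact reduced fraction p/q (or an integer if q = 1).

A = (2, -2/3)
D = (-115/61, -565/61)
F = (54/61, 2122/183)

1. D_x = -115/61  [B, C, D are collinear ∩ GD ⟂ BC]
2. D_y = -565/61  [B, C, D are collinear ∩ GD ⟂ BC]
   → D = (-115/61, -565/61)
3. A_x = 2  [A divides BG with BA:AG = 2/3:1/3]
4. A_y = -2/3  [A divides BG with BA:AG = 2/3:1/3]
   → A = (2, -2/3)
5. F_x = 54/61  [GD ∥ FA ∩ DA ∥ GF]
6. F_y = 2122/183  [GD ∥ FA ∩ DA ∥ GF]
   → F = (54/61, 2122/183)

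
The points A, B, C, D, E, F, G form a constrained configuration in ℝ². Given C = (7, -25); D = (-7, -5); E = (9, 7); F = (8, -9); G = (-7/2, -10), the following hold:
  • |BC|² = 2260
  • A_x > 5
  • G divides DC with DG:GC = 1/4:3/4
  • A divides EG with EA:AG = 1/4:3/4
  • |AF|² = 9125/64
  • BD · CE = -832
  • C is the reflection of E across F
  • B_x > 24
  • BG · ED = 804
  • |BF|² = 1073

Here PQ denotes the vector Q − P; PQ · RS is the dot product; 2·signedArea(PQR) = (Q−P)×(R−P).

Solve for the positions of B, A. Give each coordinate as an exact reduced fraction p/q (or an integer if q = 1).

A = (47/8, 11/4)
B = (25, 19)

1. B_x = 25  [BG · ED = 804 ∩ BD · CE = -832]
2. B_y = 19  [BG · ED = 804 ∩ BD · CE = -832]
   → B = (25, 19)
3. A_x = 47/8  [A divides EG with EA:AG = 1/4:3/4]
4. A_y = 11/4  [A divides EG with EA:AG = 1/4:3/4]
   → A = (47/8, 11/4)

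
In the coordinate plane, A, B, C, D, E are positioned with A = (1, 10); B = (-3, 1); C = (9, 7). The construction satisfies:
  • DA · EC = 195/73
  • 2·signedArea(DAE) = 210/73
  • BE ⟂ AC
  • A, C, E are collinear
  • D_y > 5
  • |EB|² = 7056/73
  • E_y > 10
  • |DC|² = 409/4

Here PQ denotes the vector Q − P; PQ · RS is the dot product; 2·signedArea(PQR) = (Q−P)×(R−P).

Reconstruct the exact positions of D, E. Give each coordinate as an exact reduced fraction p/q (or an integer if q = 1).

D = (-1, 11/2)
E = (33/73, 745/73)

1. E_x = 33/73  [A, C, E are collinear ∩ BE ⟂ AC]
2. E_y = 745/73  [A, C, E are collinear ∩ BE ⟂ AC]
   → E = (33/73, 745/73)
3. D_x = -1  [2·signedArea(DAE) = 210/73 ∩ DA · EC = 195/73]
4. D_y = 11/2  [2·signedArea(DAE) = 210/73 ∩ DA · EC = 195/73]
   → D = (-1, 11/2)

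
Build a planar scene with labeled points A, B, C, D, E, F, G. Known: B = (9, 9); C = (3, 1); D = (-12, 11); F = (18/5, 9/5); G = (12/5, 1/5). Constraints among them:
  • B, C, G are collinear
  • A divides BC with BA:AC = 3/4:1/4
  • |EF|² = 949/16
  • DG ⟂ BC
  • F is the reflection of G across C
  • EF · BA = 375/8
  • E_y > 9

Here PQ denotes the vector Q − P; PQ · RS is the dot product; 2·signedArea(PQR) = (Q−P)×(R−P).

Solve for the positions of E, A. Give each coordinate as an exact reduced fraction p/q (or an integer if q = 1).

A = (9/2, 3)
E = (15/4, 19/2)

1. A_x = 9/2  [A divides BC with BA:AC = 3/4:1/4]
2. A_y = 3  [A divides BC with BA:AC = 3/4:1/4]
   → A = (9/2, 3)
3. E_x = 15/4  [line 9/2·x + 6·y + -591/8 = 0 ∩ |EF|² = 949/16]
4. E_y = 19/2  [line 9/2·x + 6·y + -591/8 = 0 ∩ |EF|² = 949/16]
   → E = (15/4, 19/2)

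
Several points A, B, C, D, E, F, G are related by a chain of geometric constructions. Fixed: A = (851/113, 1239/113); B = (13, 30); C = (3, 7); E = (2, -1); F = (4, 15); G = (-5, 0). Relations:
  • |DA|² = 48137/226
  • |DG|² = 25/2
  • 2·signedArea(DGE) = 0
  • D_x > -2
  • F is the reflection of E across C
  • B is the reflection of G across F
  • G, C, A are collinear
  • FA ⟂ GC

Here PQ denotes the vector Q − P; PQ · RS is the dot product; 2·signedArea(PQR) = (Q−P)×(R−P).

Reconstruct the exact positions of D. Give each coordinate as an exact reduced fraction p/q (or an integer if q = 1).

D = (-3/2, -1/2)

1. D_x = -3/2  [line 1·x + 7·y + 5 = 0 ∩ |DG|² = 25/2]
2. D_y = -1/2  [line 1·x + 7·y + 5 = 0 ∩ |DG|² = 25/2]
   → D = (-3/2, -1/2)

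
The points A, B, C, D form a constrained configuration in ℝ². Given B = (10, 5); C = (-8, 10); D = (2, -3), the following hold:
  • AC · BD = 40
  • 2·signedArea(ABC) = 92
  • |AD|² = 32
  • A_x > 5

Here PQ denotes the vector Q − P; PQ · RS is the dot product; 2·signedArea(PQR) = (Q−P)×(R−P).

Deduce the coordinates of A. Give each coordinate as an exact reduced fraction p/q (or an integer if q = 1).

A = (6, 1)

1. A_x = 6  [2·signedArea(ABC) = 92 ∩ AC · BD = 40]
2. A_y = 1  [2·signedArea(ABC) = 92 ∩ AC · BD = 40]
   → A = (6, 1)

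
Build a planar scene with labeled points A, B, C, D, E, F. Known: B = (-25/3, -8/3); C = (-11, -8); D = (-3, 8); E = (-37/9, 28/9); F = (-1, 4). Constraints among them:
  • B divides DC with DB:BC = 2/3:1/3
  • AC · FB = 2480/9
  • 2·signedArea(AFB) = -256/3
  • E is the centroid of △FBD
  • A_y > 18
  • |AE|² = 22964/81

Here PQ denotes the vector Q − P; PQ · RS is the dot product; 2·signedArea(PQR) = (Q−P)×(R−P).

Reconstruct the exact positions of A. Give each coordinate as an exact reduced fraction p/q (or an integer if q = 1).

A = (7/3, 56/3)

1. A_x = 7/3  [2·signedArea(AFB) = -256/3 ∩ AC · FB = 2480/9]
2. A_y = 56/3  [2·signedArea(AFB) = -256/3 ∩ AC · FB = 2480/9]
   → A = (7/3, 56/3)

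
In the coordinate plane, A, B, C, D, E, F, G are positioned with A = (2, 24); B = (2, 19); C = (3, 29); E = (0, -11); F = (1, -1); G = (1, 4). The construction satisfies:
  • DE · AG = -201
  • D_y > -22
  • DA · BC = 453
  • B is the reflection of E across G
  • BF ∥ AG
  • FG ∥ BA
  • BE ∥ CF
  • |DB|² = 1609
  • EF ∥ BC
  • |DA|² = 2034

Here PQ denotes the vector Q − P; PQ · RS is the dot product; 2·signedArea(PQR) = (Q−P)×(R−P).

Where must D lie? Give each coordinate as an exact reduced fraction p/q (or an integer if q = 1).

D = (-1, -21)

1. D_x = -1  [DA · BC = 453 ∩ DE · AG = -201]
2. D_y = -21  [DA · BC = 453 ∩ DE · AG = -201]
   → D = (-1, -21)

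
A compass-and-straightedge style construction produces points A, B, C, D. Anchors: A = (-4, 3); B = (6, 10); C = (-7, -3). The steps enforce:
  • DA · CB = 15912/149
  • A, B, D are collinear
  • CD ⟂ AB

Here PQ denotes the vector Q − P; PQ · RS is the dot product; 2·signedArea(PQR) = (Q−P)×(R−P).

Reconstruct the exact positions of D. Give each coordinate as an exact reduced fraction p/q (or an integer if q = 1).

D = (-1316/149, -57/149)

1. D_x = -1316/149  [A, B, D are collinear ∩ CD ⟂ AB]
2. D_y = -57/149  [A, B, D are collinear ∩ CD ⟂ AB]
   → D = (-1316/149, -57/149)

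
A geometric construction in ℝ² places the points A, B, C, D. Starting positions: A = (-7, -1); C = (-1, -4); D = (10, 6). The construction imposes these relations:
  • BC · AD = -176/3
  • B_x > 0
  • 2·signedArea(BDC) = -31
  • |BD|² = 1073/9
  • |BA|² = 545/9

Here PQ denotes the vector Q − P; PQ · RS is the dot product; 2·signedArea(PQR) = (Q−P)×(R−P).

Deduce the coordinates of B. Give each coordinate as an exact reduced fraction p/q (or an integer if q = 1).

1. B_x = 2/3  [2·signedArea(BDC) = -31 ∩ BC · AD = -176/3]
2. B_y = 1/3  [2·signedArea(BDC) = -31 ∩ BC · AD = -176/3]
   → B = (2/3, 1/3)

B = (2/3, 1/3)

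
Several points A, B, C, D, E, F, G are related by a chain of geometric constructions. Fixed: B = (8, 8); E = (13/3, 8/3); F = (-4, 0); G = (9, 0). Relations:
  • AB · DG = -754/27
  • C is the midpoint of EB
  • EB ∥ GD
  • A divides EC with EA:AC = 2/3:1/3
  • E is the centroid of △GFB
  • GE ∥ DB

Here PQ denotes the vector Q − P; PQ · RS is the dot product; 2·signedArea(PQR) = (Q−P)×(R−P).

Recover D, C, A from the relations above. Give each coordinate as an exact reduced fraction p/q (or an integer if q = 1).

A = (50/9, 40/9)
C = (37/6, 16/3)
D = (38/3, 16/3)

1. D_x = 38/3  [GE ∥ DB ∩ EB ∥ GD]
2. D_y = 16/3  [GE ∥ DB ∩ EB ∥ GD]
   → D = (38/3, 16/3)
3. C_x = 37/6  [C is the midpoint of EB]
4. C_y = 16/3  [C is the midpoint of EB]
   → C = (37/6, 16/3)
5. A_x = 50/9  [A divides EC with EA:AC = 2/3:1/3]
6. A_y = 40/9  [A divides EC with EA:AC = 2/3:1/3]
   → A = (50/9, 40/9)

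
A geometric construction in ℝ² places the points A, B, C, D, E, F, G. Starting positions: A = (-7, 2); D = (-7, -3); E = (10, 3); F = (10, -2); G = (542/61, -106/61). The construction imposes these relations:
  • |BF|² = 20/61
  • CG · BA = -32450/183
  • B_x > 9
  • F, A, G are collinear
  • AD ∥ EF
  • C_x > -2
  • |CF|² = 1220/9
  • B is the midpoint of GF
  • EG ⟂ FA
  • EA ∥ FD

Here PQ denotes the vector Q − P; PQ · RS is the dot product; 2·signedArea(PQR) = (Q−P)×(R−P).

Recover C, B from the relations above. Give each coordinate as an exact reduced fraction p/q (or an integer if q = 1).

B = (576/61, -114/61)
C = (-4/3, 2/3)

1. B_x = 576/61  [B is the midpoint of GF]
2. B_y = -114/61  [B is the midpoint of GF]
   → B = (576/61, -114/61)
3. C_x = -4/3  [line 1003/61·x + -236/61·y + 4484/183 = 0 ∩ |CF|² = 1220/9]
4. C_y = 2/3  [line 1003/61·x + -236/61·y + 4484/183 = 0 ∩ |CF|² = 1220/9]
   → C = (-4/3, 2/3)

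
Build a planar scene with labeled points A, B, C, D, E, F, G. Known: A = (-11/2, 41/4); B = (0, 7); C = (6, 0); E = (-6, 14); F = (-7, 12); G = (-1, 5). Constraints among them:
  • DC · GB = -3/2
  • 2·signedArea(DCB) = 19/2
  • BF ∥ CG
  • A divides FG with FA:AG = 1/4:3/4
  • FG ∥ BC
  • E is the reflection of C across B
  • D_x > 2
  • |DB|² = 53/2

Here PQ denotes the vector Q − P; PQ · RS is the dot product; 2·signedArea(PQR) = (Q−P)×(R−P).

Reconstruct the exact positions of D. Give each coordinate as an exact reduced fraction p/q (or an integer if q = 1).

1. D_x = 5/2  [DC · GB = -3/2 ∩ 2·signedArea(DCB) = 19/2]
2. D_y = 5/2  [DC · GB = -3/2 ∩ 2·signedArea(DCB) = 19/2]
   → D = (5/2, 5/2)

D = (5/2, 5/2)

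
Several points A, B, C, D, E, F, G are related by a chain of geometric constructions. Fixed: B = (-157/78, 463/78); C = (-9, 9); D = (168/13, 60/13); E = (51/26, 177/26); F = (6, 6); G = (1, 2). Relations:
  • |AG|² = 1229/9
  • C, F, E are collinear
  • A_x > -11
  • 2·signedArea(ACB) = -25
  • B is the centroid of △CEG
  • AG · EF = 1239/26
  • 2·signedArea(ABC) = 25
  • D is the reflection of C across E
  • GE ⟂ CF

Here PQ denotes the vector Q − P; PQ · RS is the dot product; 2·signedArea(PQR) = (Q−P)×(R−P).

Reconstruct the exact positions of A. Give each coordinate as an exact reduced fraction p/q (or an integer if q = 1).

1. A_x = -391/39  [2·signedArea(ACB) = -25 ∩ AG · EF = 1239/26]
2. A_y = 229/39  [2·signedArea(ACB) = -25 ∩ AG · EF = 1239/26]
   → A = (-391/39, 229/39)

A = (-391/39, 229/39)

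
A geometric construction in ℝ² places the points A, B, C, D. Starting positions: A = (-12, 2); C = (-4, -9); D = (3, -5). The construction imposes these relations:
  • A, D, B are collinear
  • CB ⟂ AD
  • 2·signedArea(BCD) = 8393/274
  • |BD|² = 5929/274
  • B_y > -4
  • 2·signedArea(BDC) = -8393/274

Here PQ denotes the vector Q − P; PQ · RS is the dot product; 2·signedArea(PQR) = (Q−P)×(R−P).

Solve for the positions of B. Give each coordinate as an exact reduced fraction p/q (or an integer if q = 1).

1. B_x = -333/274  [A, D, B are collinear ∩ CB ⟂ AD]
2. B_y = -831/274  [A, D, B are collinear ∩ CB ⟂ AD]
   → B = (-333/274, -831/274)

B = (-333/274, -831/274)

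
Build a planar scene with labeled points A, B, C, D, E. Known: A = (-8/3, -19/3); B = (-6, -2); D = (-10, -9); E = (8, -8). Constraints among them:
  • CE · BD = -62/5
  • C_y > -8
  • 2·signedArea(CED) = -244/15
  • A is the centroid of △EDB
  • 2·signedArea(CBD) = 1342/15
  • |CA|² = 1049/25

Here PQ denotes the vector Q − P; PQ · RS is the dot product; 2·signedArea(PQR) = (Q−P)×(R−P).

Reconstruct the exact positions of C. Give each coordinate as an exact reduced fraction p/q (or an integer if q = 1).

1. C_x = 56/15  [2·signedArea(CED) = -244/15 ∩ CE · BD = -62/5]
2. C_y = -22/3  [2·signedArea(CED) = -244/15 ∩ CE · BD = -62/5]
   → C = (56/15, -22/3)

C = (56/15, -22/3)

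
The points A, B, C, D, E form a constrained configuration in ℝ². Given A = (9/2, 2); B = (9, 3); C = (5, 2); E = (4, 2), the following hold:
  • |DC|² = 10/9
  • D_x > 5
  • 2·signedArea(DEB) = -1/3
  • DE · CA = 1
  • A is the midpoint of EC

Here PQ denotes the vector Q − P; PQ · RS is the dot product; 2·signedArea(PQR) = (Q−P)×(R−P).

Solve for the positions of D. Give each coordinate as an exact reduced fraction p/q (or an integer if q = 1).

1. D_x = 6  [2·signedArea(DEB) = -1/3 ∩ DE · CA = 1]
2. D_y = 7/3  [2·signedArea(DEB) = -1/3 ∩ DE · CA = 1]
   → D = (6, 7/3)

D = (6, 7/3)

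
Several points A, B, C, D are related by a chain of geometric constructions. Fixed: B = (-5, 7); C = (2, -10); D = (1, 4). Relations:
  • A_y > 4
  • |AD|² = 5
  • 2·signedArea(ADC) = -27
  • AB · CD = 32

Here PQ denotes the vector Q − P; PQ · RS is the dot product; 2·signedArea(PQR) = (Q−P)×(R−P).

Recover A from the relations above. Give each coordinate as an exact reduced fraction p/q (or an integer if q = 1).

1. A_x = -1  [2·signedArea(ADC) = -27 ∩ AB · CD = 32]
2. A_y = 5  [2·signedArea(ADC) = -27 ∩ AB · CD = 32]
   → A = (-1, 5)

A = (-1, 5)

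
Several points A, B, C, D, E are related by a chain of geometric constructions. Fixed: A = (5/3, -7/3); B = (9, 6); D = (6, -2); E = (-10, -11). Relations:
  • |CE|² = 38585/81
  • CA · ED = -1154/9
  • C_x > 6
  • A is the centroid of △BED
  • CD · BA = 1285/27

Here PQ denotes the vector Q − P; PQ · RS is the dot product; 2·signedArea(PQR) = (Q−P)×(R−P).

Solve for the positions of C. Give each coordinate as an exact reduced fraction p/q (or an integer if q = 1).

1. C_x = 59/9  [CD · BA = 1285/27 ∩ CA · ED = -1154/9]
2. C_y = 29/9  [CD · BA = 1285/27 ∩ CA · ED = -1154/9]
   → C = (59/9, 29/9)

C = (59/9, 29/9)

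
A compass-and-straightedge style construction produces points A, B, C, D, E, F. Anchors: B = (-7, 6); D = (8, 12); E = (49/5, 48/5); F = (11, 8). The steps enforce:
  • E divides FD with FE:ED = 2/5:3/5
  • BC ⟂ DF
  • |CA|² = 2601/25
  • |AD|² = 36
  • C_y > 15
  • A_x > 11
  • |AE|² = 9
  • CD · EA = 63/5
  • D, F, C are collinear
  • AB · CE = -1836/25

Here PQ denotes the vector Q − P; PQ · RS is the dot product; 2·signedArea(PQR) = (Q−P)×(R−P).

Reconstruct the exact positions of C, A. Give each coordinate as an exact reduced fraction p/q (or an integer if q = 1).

A = (58/5, 36/5)
C = (137/25, 384/25)

1. C_x = 137/25  [D, F, C are collinear ∩ BC ⟂ DF]
2. C_y = 384/25  [D, F, C are collinear ∩ BC ⟂ DF]
   → C = (137/25, 384/25)
3. A_x = 58/5  [line -108/25·x + 144/25·y + 216/25 = 0 ∩ |AE|² = 9]
4. A_y = 36/5  [line -108/25·x + 144/25·y + 216/25 = 0 ∩ |AE|² = 9]
   → A = (58/5, 36/5)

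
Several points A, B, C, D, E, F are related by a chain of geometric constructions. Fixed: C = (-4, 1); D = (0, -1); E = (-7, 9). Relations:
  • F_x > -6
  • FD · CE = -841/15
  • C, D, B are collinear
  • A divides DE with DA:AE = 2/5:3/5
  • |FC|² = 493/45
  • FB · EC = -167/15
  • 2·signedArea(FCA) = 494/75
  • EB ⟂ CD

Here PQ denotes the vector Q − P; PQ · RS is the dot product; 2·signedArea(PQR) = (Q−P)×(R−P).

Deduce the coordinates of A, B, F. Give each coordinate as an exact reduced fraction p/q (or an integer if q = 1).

A = (-14/5, 3)
B = (-48/5, 19/5)
F = (-83/15, 59/15)

1. A_x = -14/5  [A divides DE with DA:AE = 2/5:3/5]
2. A_y = 3  [A divides DE with DA:AE = 2/5:3/5]
   → A = (-14/5, 3)
3. B_x = -48/5  [C, D, B are collinear ∩ EB ⟂ CD]
4. B_y = 19/5  [C, D, B are collinear ∩ EB ⟂ CD]
   → B = (-48/5, 19/5)
5. F_x = -83/15  [FD · CE = -841/15 ∩ 2·signedArea(FCA) = 494/75]
6. F_y = 59/15  [FD · CE = -841/15 ∩ 2·signedArea(FCA) = 494/75]
   → F = (-83/15, 59/15)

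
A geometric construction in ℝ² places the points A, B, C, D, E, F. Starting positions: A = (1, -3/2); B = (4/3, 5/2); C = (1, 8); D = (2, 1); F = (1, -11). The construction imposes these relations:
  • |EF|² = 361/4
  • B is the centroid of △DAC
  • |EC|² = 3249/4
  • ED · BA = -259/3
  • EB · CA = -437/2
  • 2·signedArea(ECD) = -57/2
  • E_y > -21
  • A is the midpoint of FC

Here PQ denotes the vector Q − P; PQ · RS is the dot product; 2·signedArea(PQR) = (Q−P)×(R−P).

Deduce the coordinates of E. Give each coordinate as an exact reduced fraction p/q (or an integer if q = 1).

E = (1, -41/2)

1. E_x = 1  [2·signedArea(ECD) = -57/2 ∩ ED · BA = -259/3]
2. E_y = -41/2  [2·signedArea(ECD) = -57/2 ∩ ED · BA = -259/3]
   → E = (1, -41/2)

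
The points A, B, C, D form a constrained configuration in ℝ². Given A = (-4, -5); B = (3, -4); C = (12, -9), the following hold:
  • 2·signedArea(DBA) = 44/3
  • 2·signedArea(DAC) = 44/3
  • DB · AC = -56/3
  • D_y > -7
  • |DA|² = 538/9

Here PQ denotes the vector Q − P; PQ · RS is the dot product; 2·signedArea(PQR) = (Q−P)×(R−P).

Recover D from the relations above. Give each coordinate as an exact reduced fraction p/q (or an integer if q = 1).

1. D_x = 11/3  [2·signedArea(DAC) = 44/3 ∩ 2·signedArea(DBA) = 44/3]
2. D_y = -6  [2·signedArea(DAC) = 44/3 ∩ 2·signedArea(DBA) = 44/3]
   → D = (11/3, -6)

D = (11/3, -6)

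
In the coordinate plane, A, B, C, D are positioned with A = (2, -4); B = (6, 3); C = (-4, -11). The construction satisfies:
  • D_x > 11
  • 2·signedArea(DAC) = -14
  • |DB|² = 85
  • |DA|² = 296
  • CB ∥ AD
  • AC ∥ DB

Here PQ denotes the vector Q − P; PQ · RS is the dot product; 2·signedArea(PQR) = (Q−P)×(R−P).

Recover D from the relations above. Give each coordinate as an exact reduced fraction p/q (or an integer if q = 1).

1. D_x = 12  [AC ∥ DB ∩ CB ∥ AD]
2. D_y = 10  [AC ∥ DB ∩ CB ∥ AD]
   → D = (12, 10)

D = (12, 10)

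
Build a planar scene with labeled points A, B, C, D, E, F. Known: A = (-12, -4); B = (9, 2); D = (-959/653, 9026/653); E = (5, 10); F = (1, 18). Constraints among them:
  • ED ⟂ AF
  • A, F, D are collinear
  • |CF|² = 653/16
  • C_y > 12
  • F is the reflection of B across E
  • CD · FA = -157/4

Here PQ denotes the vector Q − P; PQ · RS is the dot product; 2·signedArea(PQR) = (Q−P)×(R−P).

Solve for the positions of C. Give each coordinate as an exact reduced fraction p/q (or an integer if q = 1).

1. C_x = -9/4  [line 13·x + 22·y + -983/4 = 0 ∩ |CF|² = 653/16]
2. C_y = 25/2  [line 13·x + 22·y + -983/4 = 0 ∩ |CF|² = 653/16]
   → C = (-9/4, 25/2)

C = (-9/4, 25/2)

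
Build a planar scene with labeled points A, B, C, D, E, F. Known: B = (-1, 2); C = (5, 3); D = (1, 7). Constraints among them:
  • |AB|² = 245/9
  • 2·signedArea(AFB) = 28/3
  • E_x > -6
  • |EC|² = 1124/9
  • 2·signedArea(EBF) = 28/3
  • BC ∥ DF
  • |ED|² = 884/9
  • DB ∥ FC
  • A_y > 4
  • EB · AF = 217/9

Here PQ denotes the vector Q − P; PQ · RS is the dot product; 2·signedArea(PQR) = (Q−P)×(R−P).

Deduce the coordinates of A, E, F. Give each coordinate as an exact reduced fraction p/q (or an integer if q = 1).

A = (11/3, 13/3)
E = (-17/3, -1/3)
F = (7, 8)

1. F_x = 7  [DB ∥ FC ∩ BC ∥ DF]
2. F_y = 8  [DB ∥ FC ∩ BC ∥ DF]
   → F = (7, 8)
3. A_x = 11/3  [line 6·x + -8·y + 38/3 = 0 ∩ |AB|² = 245/9]
4. A_y = 13/3  [line 6·x + -8·y + 38/3 = 0 ∩ |AB|² = 245/9]
   → A = (11/3, 13/3)
5. E_x = -17/3  [2·signedArea(EBF) = 28/3 ∩ EB · AF = 217/9]
6. E_y = -1/3  [2·signedArea(EBF) = 28/3 ∩ EB · AF = 217/9]
   → E = (-17/3, -1/3)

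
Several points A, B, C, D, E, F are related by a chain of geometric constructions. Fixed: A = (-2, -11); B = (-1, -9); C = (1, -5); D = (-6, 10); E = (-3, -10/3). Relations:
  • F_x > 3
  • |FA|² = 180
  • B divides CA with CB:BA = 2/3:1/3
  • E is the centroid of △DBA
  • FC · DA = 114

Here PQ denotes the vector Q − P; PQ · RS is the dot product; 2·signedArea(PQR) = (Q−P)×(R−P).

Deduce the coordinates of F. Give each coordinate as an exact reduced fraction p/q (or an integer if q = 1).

1. F_x = 4  [line -4·x + 21·y + -5 = 0 ∩ |FA|² = 180]
2. F_y = 1  [line -4·x + 21·y + -5 = 0 ∩ |FA|² = 180]
   → F = (4, 1)

F = (4, 1)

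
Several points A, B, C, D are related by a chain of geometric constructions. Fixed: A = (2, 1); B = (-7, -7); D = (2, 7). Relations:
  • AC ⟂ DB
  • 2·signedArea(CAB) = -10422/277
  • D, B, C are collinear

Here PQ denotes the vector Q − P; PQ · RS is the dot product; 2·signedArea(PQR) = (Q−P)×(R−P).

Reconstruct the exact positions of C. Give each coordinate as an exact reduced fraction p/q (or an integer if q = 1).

1. C_x = -202/277  [D, B, C are collinear ∩ AC ⟂ DB]
2. C_y = 763/277  [D, B, C are collinear ∩ AC ⟂ DB]
   → C = (-202/277, 763/277)

C = (-202/277, 763/277)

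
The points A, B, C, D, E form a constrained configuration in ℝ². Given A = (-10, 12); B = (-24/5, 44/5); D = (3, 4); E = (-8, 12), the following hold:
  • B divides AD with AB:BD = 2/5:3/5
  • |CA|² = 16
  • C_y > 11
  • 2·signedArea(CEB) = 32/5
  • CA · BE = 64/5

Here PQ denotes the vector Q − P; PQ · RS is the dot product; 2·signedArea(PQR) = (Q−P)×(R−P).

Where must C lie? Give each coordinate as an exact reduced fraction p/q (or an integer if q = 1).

1. C_x = -6  [2·signedArea(CEB) = 32/5 ∩ CA · BE = 64/5]
2. C_y = 12  [2·signedArea(CEB) = 32/5 ∩ CA · BE = 64/5]
   → C = (-6, 12)

C = (-6, 12)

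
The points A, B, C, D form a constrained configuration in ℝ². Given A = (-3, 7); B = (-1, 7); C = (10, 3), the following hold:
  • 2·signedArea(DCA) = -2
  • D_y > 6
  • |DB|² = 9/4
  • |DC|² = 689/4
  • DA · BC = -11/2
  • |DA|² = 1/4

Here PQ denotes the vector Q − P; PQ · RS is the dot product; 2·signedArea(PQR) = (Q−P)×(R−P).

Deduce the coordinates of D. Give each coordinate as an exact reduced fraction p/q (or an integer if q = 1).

D = (-5/2, 7)

1. D_x = -5/2  [2·signedArea(DCA) = -2 ∩ DA · BC = -11/2]
2. D_y = 7  [2·signedArea(DCA) = -2 ∩ DA · BC = -11/2]
   → D = (-5/2, 7)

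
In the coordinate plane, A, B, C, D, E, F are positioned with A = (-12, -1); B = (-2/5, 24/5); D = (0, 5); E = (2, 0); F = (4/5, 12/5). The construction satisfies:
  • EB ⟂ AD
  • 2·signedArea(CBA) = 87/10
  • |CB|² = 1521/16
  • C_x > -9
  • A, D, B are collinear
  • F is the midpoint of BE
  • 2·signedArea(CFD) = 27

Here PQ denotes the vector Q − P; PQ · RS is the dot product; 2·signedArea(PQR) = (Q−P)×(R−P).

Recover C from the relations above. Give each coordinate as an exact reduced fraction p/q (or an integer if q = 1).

C = (-44/5, -3/20)

1. C_x = -44/5  [2·signedArea(CBA) = 87/10 ∩ 2·signedArea(CFD) = 27]
2. C_y = -3/20  [2·signedArea(CBA) = 87/10 ∩ 2·signedArea(CFD) = 27]
   → C = (-44/5, -3/20)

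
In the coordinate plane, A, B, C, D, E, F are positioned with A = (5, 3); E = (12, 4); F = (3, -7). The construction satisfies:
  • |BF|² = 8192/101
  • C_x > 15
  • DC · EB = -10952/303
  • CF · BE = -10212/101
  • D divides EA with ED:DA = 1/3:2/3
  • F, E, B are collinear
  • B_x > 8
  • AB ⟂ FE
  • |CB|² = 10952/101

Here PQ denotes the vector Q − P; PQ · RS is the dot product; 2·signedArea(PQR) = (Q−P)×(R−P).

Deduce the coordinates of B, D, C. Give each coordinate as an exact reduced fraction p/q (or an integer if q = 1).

1. B_x = 879/101  [F, E, B are collinear ∩ AB ⟂ FE]
2. B_y = -3/101  [F, E, B are collinear ∩ AB ⟂ FE]
   → B = (879/101, -3/101)
3. D_x = 29/3  [D divides EA with ED:DA = 1/3:2/3]
4. D_y = 11/3  [D divides EA with ED:DA = 1/3:2/3]
   → D = (29/3, 11/3)
5. C_x = 1545/101  [line -333/101·x + -407/101·y + 8362/101 = 0 ∩ |CB|² = 10952/101]
6. C_y = 811/101  [line -333/101·x + -407/101·y + 8362/101 = 0 ∩ |CB|² = 10952/101]
   → C = (1545/101, 811/101)

B = (879/101, -3/101)
C = (1545/101, 811/101)
D = (29/3, 11/3)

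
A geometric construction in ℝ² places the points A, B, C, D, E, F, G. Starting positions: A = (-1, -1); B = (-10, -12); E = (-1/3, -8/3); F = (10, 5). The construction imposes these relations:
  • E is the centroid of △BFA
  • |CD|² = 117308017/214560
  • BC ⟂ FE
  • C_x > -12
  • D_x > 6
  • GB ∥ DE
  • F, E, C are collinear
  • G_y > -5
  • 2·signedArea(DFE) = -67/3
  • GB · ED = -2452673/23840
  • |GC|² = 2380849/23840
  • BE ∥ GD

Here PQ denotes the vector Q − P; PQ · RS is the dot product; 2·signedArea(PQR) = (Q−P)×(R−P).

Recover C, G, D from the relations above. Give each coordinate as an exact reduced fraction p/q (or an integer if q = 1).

C = (-16441/1490, -15803/1490)
D = (119047/17880, 83711/17880)
G = (-17931/5960, -27723/5960)

1. C_x = -16441/1490  [F, E, C are collinear ∩ BC ⟂ FE]
2. C_y = -15803/1490  [F, E, C are collinear ∩ BC ⟂ FE]
   → C = (-16441/1490, -15803/1490)
3. D_x = 119047/17880  [line 23/3·x + -31/3·y + -8/3 = 0 ∩ |CD|² = 117308017/214560]
4. D_y = 83711/17880  [line 23/3·x + -31/3·y + -8/3 = 0 ∩ |CD|² = 117308017/214560]
   → D = (119047/17880, 83711/17880)
5. G_x = -17931/5960  [GB · ED = -2452673/23840 ∩ GB ∥ DE]
6. G_y = -27723/5960  [GB · ED = -2452673/23840 ∩ GB ∥ DE]
   → G = (-17931/5960, -27723/5960)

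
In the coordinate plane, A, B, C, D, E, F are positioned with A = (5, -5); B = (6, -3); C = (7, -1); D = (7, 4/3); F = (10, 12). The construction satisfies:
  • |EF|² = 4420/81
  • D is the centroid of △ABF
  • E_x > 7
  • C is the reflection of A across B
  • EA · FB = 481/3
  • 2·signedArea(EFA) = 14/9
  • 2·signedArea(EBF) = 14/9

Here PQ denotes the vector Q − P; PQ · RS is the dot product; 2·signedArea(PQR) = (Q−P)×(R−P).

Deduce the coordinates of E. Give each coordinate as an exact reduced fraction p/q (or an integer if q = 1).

E = (8, 44/9)

1. E_x = 8  [2·signedArea(EBF) = 14/9 ∩ EA · FB = 481/3]
2. E_y = 44/9  [2·signedArea(EBF) = 14/9 ∩ EA · FB = 481/3]
   → E = (8, 44/9)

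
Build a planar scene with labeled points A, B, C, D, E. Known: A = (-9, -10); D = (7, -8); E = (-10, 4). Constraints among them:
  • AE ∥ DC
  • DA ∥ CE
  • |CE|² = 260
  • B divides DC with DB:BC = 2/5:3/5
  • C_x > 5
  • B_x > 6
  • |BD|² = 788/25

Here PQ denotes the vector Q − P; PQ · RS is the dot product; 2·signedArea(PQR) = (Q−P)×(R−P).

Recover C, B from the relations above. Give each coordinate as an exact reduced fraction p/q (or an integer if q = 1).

B = (33/5, -12/5)
C = (6, 6)

1. C_x = 6  [DA ∥ CE ∩ AE ∥ DC]
2. C_y = 6  [DA ∥ CE ∩ AE ∥ DC]
   → C = (6, 6)
3. B_x = 33/5  [B divides DC with DB:BC = 2/5:3/5]
4. B_y = -12/5  [B divides DC with DB:BC = 2/5:3/5]
   → B = (33/5, -12/5)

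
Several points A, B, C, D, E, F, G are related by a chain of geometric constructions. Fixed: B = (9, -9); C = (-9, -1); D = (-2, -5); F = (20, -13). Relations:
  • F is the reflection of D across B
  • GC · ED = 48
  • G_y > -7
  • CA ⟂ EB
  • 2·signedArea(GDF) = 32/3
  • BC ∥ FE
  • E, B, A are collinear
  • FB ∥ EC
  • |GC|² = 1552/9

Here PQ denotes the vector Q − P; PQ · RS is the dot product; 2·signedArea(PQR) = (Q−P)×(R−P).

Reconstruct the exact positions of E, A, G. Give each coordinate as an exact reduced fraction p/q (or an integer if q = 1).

A = (-521/65, 47/65)
E = (2, -5)
G = (3, -19/3)

1. E_x = 2  [FB ∥ EC ∩ BC ∥ FE]
2. E_y = -5  [FB ∥ EC ∩ BC ∥ FE]
   → E = (2, -5)
3. A_x = -521/65  [E, B, A are collinear ∩ CA ⟂ EB]
4. A_y = 47/65  [E, B, A are collinear ∩ CA ⟂ EB]
   → A = (-521/65, 47/65)
5. G_x = 3  [2·signedArea(GDF) = 32/3 ∩ GC · ED = 48]
6. G_y = -19/3  [2·signedArea(GDF) = 32/3 ∩ GC · ED = 48]
   → G = (3, -19/3)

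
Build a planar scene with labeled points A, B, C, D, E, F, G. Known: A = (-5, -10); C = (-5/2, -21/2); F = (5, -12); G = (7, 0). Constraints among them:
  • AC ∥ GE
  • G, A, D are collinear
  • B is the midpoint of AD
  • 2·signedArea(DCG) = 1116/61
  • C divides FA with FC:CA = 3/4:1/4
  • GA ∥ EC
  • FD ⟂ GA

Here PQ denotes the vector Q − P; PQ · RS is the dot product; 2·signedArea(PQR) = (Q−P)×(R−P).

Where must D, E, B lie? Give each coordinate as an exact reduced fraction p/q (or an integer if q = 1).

B = (-155/61, -485/61)
D = (-5/61, -360/61)
E = (19/2, -1/2)

1. D_x = -5/61  [G, A, D are collinear ∩ FD ⟂ GA]
2. D_y = -360/61  [G, A, D are collinear ∩ FD ⟂ GA]
   → D = (-5/61, -360/61)
3. E_x = 19/2  [GA ∥ EC ∩ AC ∥ GE]
4. E_y = -1/2  [GA ∥ EC ∩ AC ∥ GE]
   → E = (19/2, -1/2)
5. B_x = -155/61  [B is the midpoint of AD]
6. B_y = -485/61  [B is the midpoint of AD]
   → B = (-155/61, -485/61)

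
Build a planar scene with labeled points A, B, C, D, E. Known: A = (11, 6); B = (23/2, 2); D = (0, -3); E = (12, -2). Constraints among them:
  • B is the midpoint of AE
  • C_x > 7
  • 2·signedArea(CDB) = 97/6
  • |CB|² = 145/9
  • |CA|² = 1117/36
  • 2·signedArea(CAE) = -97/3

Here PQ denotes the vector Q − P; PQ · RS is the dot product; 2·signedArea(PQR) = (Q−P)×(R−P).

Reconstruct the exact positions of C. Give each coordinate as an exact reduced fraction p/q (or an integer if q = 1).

1. C_x = 15/2  [2·signedArea(CAE) = -97/3 ∩ 2·signedArea(CDB) = 97/6]
2. C_y = 5/3  [2·signedArea(CAE) = -97/3 ∩ 2·signedArea(CDB) = 97/6]
   → C = (15/2, 5/3)

C = (15/2, 5/3)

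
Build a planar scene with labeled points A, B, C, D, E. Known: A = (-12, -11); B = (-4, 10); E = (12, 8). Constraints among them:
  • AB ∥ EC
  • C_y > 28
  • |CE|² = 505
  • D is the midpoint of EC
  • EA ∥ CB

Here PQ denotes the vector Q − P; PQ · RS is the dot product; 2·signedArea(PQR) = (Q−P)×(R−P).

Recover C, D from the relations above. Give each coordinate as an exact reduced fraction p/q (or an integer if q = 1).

1. C_x = 20  [EA ∥ CB ∩ AB ∥ EC]
2. C_y = 29  [EA ∥ CB ∩ AB ∥ EC]
   → C = (20, 29)
3. D_x = 16  [D is the midpoint of EC]
4. D_y = 37/2  [D is the midpoint of EC]
   → D = (16, 37/2)

C = (20, 29)
D = (16, 37/2)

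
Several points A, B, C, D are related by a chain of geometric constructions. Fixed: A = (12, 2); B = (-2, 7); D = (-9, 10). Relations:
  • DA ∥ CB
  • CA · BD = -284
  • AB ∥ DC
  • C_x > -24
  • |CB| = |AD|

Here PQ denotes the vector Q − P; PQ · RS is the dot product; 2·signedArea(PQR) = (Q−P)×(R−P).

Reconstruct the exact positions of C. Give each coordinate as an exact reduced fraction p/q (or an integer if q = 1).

1. C_x = -23  [DA ∥ CB ∩ AB ∥ DC]
2. C_y = 15  [DA ∥ CB ∩ AB ∥ DC]
   → C = (-23, 15)

C = (-23, 15)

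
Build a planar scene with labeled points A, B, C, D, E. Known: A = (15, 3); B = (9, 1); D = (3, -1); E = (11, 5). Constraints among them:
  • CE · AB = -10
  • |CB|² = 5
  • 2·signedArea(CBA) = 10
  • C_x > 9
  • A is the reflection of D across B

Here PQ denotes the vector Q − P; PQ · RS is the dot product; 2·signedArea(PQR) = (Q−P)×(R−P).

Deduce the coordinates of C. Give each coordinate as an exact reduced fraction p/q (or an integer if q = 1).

C = (10, 3)

1. C_x = 10  [2·signedArea(CBA) = 10 ∩ CE · AB = -10]
2. C_y = 3  [2·signedArea(CBA) = 10 ∩ CE · AB = -10]
   → C = (10, 3)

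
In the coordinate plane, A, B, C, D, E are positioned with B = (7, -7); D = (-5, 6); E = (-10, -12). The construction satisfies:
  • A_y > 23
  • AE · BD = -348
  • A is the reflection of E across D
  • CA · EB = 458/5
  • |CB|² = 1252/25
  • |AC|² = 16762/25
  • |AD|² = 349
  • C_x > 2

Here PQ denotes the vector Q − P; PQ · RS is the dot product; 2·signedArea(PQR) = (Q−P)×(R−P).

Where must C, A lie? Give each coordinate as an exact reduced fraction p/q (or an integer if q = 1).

A = (0, 24)
C = (11/5, -9/5)

1. A_x = 0  [A is the reflection of E across D]
2. A_y = 24  [A is the reflection of E across D]
   → A = (0, 24)
3. C_x = 11/5  [line -17·x + -5·y + 142/5 = 0 ∩ |AC|² = 16762/25]
4. C_y = -9/5  [line -17·x + -5·y + 142/5 = 0 ∩ |AC|² = 16762/25]
   → C = (11/5, -9/5)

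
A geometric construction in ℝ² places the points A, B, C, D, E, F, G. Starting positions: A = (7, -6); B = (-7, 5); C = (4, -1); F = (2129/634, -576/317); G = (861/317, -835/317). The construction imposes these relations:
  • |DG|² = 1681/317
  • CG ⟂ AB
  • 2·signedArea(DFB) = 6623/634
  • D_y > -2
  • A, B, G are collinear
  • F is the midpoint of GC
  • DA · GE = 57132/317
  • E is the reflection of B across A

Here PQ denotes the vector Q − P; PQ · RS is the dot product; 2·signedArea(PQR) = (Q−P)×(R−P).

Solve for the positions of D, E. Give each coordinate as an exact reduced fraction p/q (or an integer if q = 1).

D = (287/317, -384/317)
E = (21, -17)

1. D_x = 287/317  [line -2161/317·x + -6567/634·y + -2021/317 = 0 ∩ |DG|² = 1681/317]
2. D_y = -384/317  [line -2161/317·x + -6567/634·y + -2021/317 = 0 ∩ |DG|² = 1681/317]
   → D = (287/317, -384/317)
3. E_x = 21  [DA · GE = 57132/317 ∩ E is the reflection of B across A]
4. E_y = -17  [DA · GE = 57132/317 ∩ E is the reflection of B across A]
   → E = (21, -17)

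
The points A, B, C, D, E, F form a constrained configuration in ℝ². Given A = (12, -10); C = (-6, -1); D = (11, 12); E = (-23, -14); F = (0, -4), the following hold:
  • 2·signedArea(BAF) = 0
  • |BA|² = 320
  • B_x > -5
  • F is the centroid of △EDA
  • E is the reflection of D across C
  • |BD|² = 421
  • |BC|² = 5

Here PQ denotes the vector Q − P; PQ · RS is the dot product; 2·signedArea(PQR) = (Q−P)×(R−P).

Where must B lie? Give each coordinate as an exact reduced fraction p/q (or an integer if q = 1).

B = (-4, -2)

1. B_x = -4  [line -6·x + -12·y + -48 = 0 ∩ |BC|² = 5]
2. B_y = -2  [line -6·x + -12·y + -48 = 0 ∩ |BC|² = 5]
   → B = (-4, -2)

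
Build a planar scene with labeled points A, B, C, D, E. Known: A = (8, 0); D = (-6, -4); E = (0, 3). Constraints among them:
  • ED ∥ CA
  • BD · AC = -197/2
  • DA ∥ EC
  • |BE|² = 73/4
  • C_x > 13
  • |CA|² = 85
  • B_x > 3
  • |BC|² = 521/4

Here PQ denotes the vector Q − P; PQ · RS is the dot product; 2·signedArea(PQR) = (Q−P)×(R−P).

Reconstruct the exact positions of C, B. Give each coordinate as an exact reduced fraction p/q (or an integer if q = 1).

1. C_x = 14  [ED ∥ CA ∩ DA ∥ EC]
2. C_y = 7  [ED ∥ CA ∩ DA ∥ EC]
   → C = (14, 7)
3. B_x = 4  [line -6·x + -7·y + 69/2 = 0 ∩ |BE|² = 73/4]
4. B_y = 3/2  [line -6·x + -7·y + 69/2 = 0 ∩ |BE|² = 73/4]
   → B = (4, 3/2)

B = (4, 3/2)
C = (14, 7)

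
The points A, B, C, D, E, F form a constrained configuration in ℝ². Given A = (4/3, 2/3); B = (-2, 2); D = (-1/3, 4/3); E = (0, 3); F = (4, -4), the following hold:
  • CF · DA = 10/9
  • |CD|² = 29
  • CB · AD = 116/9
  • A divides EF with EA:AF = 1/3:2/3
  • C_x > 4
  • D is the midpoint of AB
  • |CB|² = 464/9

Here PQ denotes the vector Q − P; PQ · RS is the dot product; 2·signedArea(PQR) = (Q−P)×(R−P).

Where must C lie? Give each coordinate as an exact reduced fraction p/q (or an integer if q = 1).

1. C_x = 14/3  [line -5/3·x + 2/3·y + 74/9 = 0 ∩ |CB|² = 464/9]
2. C_y = -2/3  [line -5/3·x + 2/3·y + 74/9 = 0 ∩ |CB|² = 464/9]
   → C = (14/3, -2/3)

C = (14/3, -2/3)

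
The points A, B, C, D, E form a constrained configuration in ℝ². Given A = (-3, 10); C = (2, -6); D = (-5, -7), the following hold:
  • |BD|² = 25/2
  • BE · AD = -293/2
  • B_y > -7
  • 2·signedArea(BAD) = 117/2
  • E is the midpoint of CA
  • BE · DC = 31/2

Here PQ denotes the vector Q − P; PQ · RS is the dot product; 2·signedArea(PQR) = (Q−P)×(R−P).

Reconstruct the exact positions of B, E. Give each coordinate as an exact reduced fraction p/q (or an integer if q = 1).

B = (-3/2, -13/2)
E = (-1/2, 2)

1. B_x = -3/2  [line 17·x + -2·y + 25/2 = 0 ∩ |BD|² = 25/2]
2. B_y = -13/2  [line 17·x + -2·y + 25/2 = 0 ∩ |BD|² = 25/2]
   → B = (-3/2, -13/2)
3. E_x = -1/2  [BE · AD = -293/2 ∩ E is the midpoint of CA]
4. E_y = 2  [BE · AD = -293/2 ∩ E is the midpoint of CA]
   → E = (-1/2, 2)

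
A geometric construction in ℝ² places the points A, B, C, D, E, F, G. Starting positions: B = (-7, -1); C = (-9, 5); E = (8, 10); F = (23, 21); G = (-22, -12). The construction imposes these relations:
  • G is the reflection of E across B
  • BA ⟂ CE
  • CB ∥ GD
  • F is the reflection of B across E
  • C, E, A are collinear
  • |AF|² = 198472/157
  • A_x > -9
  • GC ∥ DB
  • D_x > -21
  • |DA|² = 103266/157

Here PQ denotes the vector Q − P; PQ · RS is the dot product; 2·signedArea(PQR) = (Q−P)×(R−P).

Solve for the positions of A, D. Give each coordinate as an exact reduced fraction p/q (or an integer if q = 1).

1. A_x = -1379/157  [C, E, A are collinear ∩ BA ⟂ CE]
2. A_y = 795/157  [C, E, A are collinear ∩ BA ⟂ CE]
   → A = (-1379/157, 795/157)
3. D_x = -20  [GC ∥ DB ∩ CB ∥ GD]
4. D_y = -18  [GC ∥ DB ∩ CB ∥ GD]
   → D = (-20, -18)

A = (-1379/157, 795/157)
D = (-20, -18)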